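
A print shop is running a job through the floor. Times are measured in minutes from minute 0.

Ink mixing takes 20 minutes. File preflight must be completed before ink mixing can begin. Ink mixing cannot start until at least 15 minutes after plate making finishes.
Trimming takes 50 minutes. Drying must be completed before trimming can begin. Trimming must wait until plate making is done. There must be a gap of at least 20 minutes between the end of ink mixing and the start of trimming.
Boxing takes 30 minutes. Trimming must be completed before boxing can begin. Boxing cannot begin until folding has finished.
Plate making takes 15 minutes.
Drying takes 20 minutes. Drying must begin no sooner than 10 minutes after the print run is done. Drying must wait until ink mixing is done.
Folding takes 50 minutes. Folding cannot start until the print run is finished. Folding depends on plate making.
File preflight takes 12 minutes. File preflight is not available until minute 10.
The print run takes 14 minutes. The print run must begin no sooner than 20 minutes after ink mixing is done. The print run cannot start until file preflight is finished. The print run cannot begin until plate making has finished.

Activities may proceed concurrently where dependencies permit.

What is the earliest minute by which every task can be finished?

Plate making can start immediately at minute 0; it finishes at minute 15.
File preflight cannot begin until its own release at minute 10. It runs from minute 10 to 10 + 12 = minute 22.
For ink mixing: file preflight (finishes minute 22); plate making (finishes minute 15, plus 15-minute gap → minute 30). Taking the maximum gives a start of minute 30, and it finishes at 30 + 20 = minute 50.
The print run cannot start until ink mixing (finishes minute 50, plus 20-minute gap → minute 70); file preflight (finishes minute 22); plate making (finishes minute 15). The controlling bound is minute 70, so the print run finishes at 70 + 14 = minute 84.
Folding cannot start until the print run (finishes minute 84); plate making (finishes minute 15). The controlling bound is minute 84, so folding finishes at 84 + 50 = minute 134.
Drying has to wait for the print run (finishes minute 84, plus 10-minute gap → minute 94); ink mixing (finishes minute 50). The latest of these is minute 94, so drying runs minute 94 to 94 + 20 = minute 114.
Trimming has to wait for drying (finishes minute 114); plate making (finishes minute 15); ink mixing (finishes minute 50, plus 20-minute gap → minute 70). The latest of these is minute 114, so trimming runs minute 114 to 114 + 50 = minute 164.
Boxing has to wait for trimming (finishes minute 164); folding (finishes minute 134). The latest of these is minute 164, so boxing runs minute 164 to 164 + 30 = minute 194.
All tasks are finished once the last one completes. Finish times: File preflight at 22, Plate making at 15, Ink mixing at 50, The print run at 84, Drying at 114, Trimming at 164, Folding at 134, Boxing at 194. The latest is minute 194.

194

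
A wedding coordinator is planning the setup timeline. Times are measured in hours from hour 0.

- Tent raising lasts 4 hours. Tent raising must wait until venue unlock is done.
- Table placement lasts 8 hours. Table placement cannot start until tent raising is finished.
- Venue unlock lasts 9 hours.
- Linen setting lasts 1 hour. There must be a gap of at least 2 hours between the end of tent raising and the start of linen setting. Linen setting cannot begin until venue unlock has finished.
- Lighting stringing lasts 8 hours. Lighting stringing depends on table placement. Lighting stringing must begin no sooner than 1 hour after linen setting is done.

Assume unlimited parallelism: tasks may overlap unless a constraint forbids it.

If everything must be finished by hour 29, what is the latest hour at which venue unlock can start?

Nothing follows lighting stringing; the deadline of hour 29 is its only limit. It must start by 29 − 8 = hour 21.
Table placement has to be done before lighting stringing (must start by hour 21). That means finishing by hour 21, i.e. starting by 21 − 8 = hour 13.
Linen setting feeds into lighting stringing (must start by hour 21, minus 1-hour gap → hour 20); so linen setting must finish by hour 20 and therefore start by hour 19.
Tent raising must finish in time for table placement (must start by hour 13); linen setting (must start by hour 19, minus 2-hour gap → hour 17). The tightest is hour 13, so tent raising must start by 13 − 4 = hour 9.
Venue unlock feeds tent raising (must start by hour 9); linen setting (must start by hour 19). Taking the minimum, venue unlock must finish by hour 9 and start by 9 − 9 = hour 0.

0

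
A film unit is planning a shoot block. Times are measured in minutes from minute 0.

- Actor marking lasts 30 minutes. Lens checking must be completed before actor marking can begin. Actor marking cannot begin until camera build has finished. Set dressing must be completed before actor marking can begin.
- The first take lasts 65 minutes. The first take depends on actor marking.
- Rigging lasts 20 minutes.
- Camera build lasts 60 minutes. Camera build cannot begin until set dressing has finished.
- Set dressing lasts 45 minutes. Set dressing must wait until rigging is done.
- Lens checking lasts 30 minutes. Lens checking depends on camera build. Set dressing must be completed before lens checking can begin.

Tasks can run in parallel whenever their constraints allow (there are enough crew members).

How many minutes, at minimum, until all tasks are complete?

250

Rigging has no prerequisites, so it starts at minute 0 and finishes at minute 20.
After rigging (finishes minute 20), set dressing can start at minute 20 and finishes at minute 65.
Camera build cannot begin until set dressing (finishes minute 65). It runs from minute 65 to 65 + 60 = minute 125.
Lens checking cannot start until camera build (finishes minute 125); set dressing (finishes minute 65). The controlling bound is minute 125, so lens checking finishes at 125 + 30 = minute 155.
Actor marking cannot start until lens checking (finishes minute 155); camera build (finishes minute 125); set dressing (finishes minute 65). The controlling bound is minute 155, so actor marking finishes at 155 + 30 = minute 185.
After actor marking (finishes minute 185), the first take can start at minute 185 and finishes at minute 250.
All tasks are finished once the last one completes. Finish times: Rigging at 20, Set dressing at 65, Camera build at 125, Lens checking at 155, Actor marking at 185, The first take at 250. The latest is minute 250.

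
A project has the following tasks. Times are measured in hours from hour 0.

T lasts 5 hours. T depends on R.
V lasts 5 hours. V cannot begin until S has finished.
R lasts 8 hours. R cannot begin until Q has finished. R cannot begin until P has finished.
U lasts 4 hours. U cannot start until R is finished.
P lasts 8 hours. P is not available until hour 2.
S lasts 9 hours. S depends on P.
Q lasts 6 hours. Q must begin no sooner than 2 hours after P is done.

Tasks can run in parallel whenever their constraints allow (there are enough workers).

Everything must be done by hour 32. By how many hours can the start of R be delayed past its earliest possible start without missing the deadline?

1

P waits on its own release at hour 2, so it starts at hour 2 and finishes at 2 + 8 = hour 10.
Q waits on P (finishes hour 10, plus 2-hour gap → hour 12), so it starts at hour 12 and finishes at 12 + 6 = hour 18.
R has to wait for Q (finishes hour 18); P (finishes hour 10). The latest of these is hour 18, so R runs hour 18 to 18 + 8 = hour 26.

Working backward from the deadline:
T has no dependents, so it just needs to finish by hour 32. Starting by 32 − 5 = hour 27 achieves that.
U must finish by hour 32; it takes 4 hours, so it must start by 32 − 4 = hour 28.
R has several dependents: T (must start by hour 27); U (must start by hour 28). The earliest of those limits is hour 27, so R must start by 27 − 8 = hour 19.
So R can start as early as hour 18 and as late as hour 19, giving 19 − 18 = 1 hour of slack.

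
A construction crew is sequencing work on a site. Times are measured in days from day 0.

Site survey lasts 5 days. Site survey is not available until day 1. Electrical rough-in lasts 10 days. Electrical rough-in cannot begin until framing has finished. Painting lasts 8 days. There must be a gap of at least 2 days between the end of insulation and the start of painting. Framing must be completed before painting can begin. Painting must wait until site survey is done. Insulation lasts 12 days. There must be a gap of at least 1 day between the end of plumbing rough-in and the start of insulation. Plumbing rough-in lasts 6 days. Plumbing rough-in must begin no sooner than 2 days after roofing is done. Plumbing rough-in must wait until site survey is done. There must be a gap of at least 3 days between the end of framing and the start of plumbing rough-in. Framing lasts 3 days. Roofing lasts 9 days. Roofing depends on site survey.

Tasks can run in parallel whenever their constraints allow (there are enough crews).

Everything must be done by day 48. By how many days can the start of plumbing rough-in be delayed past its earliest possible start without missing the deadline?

2

Framing can start immediately at day 0; it finishes at day 3.
Site survey cannot begin until its own release at day 1. It runs from day 1 to 1 + 5 = day 6.
Roofing waits on site survey (finishes day 6), so it starts at day 6 and finishes at 6 + 9 = day 15.
For plumbing rough-in: roofing (finishes day 15, plus 2-day gap → day 17); site survey (finishes day 6); framing (finishes day 3, plus 3-day gap → day 6). Taking the maximum gives a start of day 17, and it finishes at 17 + 6 = day 23.

Working backward from the deadline:
To finish by day 48, painting (duration 8) must start no later than day 40.
Insulation feeds into painting (must start by day 40, minus 2-day gap → day 38); so insulation must finish by day 38 and therefore start by day 26.
Plumbing rough-in has to be done before insulation (must start by day 26, minus 1-day gap → day 25). That means finishing by day 25, i.e. starting by 25 − 6 = day 19.
So plumbing rough-in can start as early as day 17 and as late as day 19, giving 19 − 17 = 2 days of slack.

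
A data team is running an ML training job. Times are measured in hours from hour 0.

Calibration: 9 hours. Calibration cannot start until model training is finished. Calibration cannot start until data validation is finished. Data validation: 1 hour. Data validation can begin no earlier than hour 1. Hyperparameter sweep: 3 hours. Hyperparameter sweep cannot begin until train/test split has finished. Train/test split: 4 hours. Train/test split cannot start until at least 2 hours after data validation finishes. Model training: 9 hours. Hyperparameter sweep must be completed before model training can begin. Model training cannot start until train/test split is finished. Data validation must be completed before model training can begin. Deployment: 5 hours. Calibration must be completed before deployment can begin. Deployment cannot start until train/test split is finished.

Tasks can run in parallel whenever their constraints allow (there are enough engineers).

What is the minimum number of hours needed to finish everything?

After its own release at hour 1, data validation can start at hour 1 and finishes at hour 2.
Train/test split cannot begin until data validation (finishes hour 2, plus 2-hour gap → hour 4). It runs from hour 4 to 4 + 4 = hour 8.
Hyperparameter sweep waits on train/test split (finishes hour 8), so it starts at hour 8 and finishes at 8 + 3 = hour 11.
Model training cannot start until hyperparameter sweep (finishes hour 11); train/test split (finishes hour 8); data validation (finishes hour 2). The controlling bound is hour 11, so model training finishes at 11 + 9 = hour 20.
For calibration: model training (finishes hour 20); data validation (finishes hour 2). Taking the maximum gives a start of hour 20, and it finishes at 20 + 9 = hour 29.
Deployment has to wait for calibration (finishes hour 29); train/test split (finishes hour 8). The latest of these is hour 29, so deployment runs hour 29 to 29 + 5 = hour 34.
All tasks are finished once the last one completes. Finish times: Data validation at 2, Train/test split at 8, Hyperparameter sweep at 11, Model training at 20, Calibration at 29, Deployment at 34. The latest is hour 34.

34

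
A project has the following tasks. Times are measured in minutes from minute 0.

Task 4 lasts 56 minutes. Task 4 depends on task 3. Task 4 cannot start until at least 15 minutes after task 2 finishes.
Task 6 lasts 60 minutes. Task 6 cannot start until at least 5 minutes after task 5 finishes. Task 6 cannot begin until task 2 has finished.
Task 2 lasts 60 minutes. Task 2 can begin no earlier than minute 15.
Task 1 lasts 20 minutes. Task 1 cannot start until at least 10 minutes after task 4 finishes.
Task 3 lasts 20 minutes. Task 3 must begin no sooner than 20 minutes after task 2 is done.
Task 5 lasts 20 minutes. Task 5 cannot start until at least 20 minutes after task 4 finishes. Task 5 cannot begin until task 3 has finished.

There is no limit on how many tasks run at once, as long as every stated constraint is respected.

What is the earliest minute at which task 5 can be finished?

Task 2 waits on its own release at minute 15, so it starts at minute 15 and finishes at 15 + 60 = minute 75.
Task 3 cannot begin until task 2 (finishes minute 75, plus 20-minute gap → minute 95). It runs from minute 95 to 95 + 20 = minute 115.
Task 4 cannot start until task 3 (finishes minute 115); task 2 (finishes minute 75, plus 15-minute gap → minute 90). The controlling bound is minute 115, so task 4 finishes at 115 + 56 = minute 171.
Task 5 needs all of task 4 (finishes minute 171, plus 20-minute gap → minute 191); task 3 (finishes minute 115). That puts its earliest start at minute 191; it finishes at 191 + 20 = minute 211.

211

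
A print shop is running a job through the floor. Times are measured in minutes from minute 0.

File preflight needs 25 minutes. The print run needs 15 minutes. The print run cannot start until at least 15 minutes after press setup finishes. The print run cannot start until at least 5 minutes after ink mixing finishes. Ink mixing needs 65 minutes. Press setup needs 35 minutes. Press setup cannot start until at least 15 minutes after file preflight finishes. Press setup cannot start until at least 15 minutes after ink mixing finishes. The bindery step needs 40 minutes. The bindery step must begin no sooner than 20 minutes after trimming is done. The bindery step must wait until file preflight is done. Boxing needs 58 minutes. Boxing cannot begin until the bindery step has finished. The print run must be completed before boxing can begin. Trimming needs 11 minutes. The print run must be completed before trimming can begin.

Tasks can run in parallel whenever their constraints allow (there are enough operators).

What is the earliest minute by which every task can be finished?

274

Ink mixing has no prerequisites, so it starts at minute 0 and finishes at minute 65.
Nothing blocks file preflight, so it runs from minute 0 to minute 25.
For press setup: file preflight (finishes minute 25, plus 15-minute gap → minute 40); ink mixing (finishes minute 65, plus 15-minute gap → minute 80). Taking the maximum gives a start of minute 80, and it finishes at 80 + 35 = minute 115.
The print run needs all of press setup (finishes minute 115, plus 15-minute gap → minute 130); ink mixing (finishes minute 65, plus 5-minute gap → minute 70). That puts its earliest start at minute 130; it finishes at 130 + 15 = minute 145.
Trimming waits on the print run (finishes minute 145), so it starts at minute 145 and finishes at 145 + 11 = minute 156.
For the bindery step: trimming (finishes minute 156, plus 20-minute gap → minute 176); file preflight (finishes minute 25). Taking the maximum gives a start of minute 176, and it finishes at 176 + 40 = minute 216.
Boxing needs all of the bindery step (finishes minute 216); the print run (finishes minute 145). That puts its earliest start at minute 216; it finishes at 216 + 58 = minute 274.
All tasks are finished once the last one completes. Finish times: File preflight at 25, Ink mixing at 65, Press setup at 115, The print run at 145, Trimming at 156, The bindery step at 216, Boxing at 274. The latest is minute 274.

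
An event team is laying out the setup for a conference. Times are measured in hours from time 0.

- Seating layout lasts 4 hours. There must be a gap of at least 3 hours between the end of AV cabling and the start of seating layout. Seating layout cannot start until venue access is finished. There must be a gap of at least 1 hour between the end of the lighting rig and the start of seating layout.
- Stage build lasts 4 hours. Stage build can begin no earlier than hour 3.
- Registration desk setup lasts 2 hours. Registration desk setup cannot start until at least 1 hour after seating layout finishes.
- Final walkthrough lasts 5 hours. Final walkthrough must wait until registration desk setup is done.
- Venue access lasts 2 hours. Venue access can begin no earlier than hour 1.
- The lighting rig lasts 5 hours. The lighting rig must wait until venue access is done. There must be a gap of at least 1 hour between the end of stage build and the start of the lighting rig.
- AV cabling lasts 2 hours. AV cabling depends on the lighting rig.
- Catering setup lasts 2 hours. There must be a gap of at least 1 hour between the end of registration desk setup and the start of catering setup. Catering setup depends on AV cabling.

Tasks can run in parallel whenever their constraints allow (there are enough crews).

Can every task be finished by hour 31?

After its own release at hour 3, stage build can start at hour 3 and finishes at hour 7.
Venue access waits on its own release at hour 1, so it starts at hour 1 and finishes at 1 + 2 = hour 3.
The lighting rig cannot start until venue access (finishes hour 3); stage build (finishes hour 7, plus 1-hour gap → hour 8). The controlling bound is hour 8, so the lighting rig finishes at 8 + 5 = hour 13.
After the lighting rig (finishes hour 13), AV cabling can start at hour 13 and finishes at hour 15.
Seating layout cannot start until AV cabling (finishes hour 15, plus 3-hour gap → hour 18); venue access (finishes hour 3); the lighting rig (finishes hour 13, plus 1-hour gap → hour 14). The controlling bound is hour 18, so seating layout finishes at 18 + 4 = hour 22.
Registration desk setup waits on seating layout (finishes hour 22, plus 1-hour gap → hour 23), so it starts at hour 23 and finishes at 23 + 2 = hour 25.
After registration desk setup (finishes hour 25), final walkthrough can start at hour 25 and finishes at hour 30.
Catering setup cannot start until registration desk setup (finishes hour 25, plus 1-hour gap → hour 26); AV cabling (finishes hour 15). The controlling bound is hour 26, so catering setup finishes at 26 + 2 = hour 28.
Every task is finished by hour 30, which is no later than the deadline of 31, so the schedule is feasible.

Yes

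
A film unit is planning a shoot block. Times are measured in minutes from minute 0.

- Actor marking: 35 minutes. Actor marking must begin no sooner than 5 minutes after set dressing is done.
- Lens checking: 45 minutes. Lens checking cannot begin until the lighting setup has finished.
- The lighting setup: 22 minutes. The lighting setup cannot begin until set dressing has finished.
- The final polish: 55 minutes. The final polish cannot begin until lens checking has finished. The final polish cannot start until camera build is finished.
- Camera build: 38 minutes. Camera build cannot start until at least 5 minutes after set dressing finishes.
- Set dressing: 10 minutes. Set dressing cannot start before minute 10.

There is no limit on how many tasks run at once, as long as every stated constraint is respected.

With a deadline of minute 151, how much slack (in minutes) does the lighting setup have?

Set dressing cannot begin until its own release at minute 10. It runs from minute 10 to 10 + 10 = minute 20.
After set dressing (finishes minute 20), the lighting setup can start at minute 20 and finishes at minute 42.

Working backward from the deadline:
Nothing follows the final polish; the deadline of minute 151 is its only limit. It must start by 151 − 55 = minute 96.
Lens checking must finish before the final polish (must start by minute 96). With a 45-minute duration, lens checking must start by 96 − 45 = minute 51.
The lighting setup has to be done before lens checking (must start by minute 51). That means finishing by minute 51, i.e. starting by 51 − 22 = minute 29.
So the lighting setup can start as early as minute 20 and as late as minute 29, giving 29 − 20 = 9 minutes of slack.

9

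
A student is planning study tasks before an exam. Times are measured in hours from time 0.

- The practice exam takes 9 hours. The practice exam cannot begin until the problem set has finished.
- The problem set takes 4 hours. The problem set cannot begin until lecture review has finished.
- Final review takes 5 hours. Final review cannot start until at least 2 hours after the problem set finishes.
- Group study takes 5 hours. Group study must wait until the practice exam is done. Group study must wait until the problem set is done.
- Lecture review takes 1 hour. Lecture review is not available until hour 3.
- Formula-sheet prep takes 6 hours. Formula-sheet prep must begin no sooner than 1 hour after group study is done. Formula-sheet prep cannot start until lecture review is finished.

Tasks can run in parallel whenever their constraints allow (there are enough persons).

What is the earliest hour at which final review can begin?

10

After its own release at hour 3, lecture review can start at hour 3 and finishes at hour 4.
After lecture review (finishes hour 4), the problem set can start at hour 4 and finishes at hour 8.
Final review waits on the problem set (finishes hour 8, plus 2-hour gap → hour 10), so the earliest it can start is hour 10.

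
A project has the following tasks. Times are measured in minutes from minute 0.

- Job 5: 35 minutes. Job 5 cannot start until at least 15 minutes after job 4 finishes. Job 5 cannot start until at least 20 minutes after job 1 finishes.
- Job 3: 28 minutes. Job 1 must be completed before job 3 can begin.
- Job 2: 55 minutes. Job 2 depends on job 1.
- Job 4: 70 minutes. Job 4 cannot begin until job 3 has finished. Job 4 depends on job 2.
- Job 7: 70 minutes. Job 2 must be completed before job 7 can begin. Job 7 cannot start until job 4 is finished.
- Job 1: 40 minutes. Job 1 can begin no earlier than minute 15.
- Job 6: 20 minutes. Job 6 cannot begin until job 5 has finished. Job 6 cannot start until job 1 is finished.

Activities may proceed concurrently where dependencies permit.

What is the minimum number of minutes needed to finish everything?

Job 1 waits on its own release at minute 15, so it starts at minute 15 and finishes at 15 + 40 = minute 55.
Job 3 waits on job 1 (finishes minute 55), so it starts at minute 55 and finishes at 55 + 28 = minute 83.
After job 1 (finishes minute 55), job 2 can start at minute 55 and finishes at minute 110.
Job 4 cannot start until job 3 (finishes minute 83); job 2 (finishes minute 110). The controlling bound is minute 110, so job 4 finishes at 110 + 70 = minute 180.
Job 7 needs all of job 2 (finishes minute 110); job 4 (finishes minute 180). That puts its earliest start at minute 180; it finishes at 180 + 70 = minute 250.
Job 5 has to wait for job 4 (finishes minute 180, plus 15-minute gap → minute 195); job 1 (finishes minute 55, plus 20-minute gap → minute 75). The latest of these is minute 195, so job 5 runs minute 195 to 195 + 35 = minute 230.
For job 6: job 5 (finishes minute 230); job 1 (finishes minute 55). Taking the maximum gives a start of minute 230, and it finishes at 230 + 20 = minute 250.
All tasks are finished once the last one completes. Finish times: Job 1 at 55, Job 2 at 110, Job 3 at 83, Job 4 at 180, Job 5 at 230, Job 6 at 250, Job 7 at 250. The latest is minute 250.

250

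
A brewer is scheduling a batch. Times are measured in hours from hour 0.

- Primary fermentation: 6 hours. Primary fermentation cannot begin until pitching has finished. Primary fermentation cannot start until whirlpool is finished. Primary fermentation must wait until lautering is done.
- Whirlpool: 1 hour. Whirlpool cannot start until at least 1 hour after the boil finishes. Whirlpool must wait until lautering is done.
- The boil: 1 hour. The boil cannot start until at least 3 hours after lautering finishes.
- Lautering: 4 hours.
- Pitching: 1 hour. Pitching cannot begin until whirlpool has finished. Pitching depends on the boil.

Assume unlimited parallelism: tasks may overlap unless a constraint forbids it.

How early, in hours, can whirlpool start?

Nothing blocks lautering, so it runs from hour 0 to hour 4.
After lautering (finishes hour 4, plus 3-hour gap → hour 7), the boil can start at hour 7 and finishes at hour 8.
Whirlpool waits on the boil (finishes hour 8, plus 1-hour gap → hour 9); lautering (finishes hour 4). The latest of these is hour 9, which is the earliest whirlpool can start.

9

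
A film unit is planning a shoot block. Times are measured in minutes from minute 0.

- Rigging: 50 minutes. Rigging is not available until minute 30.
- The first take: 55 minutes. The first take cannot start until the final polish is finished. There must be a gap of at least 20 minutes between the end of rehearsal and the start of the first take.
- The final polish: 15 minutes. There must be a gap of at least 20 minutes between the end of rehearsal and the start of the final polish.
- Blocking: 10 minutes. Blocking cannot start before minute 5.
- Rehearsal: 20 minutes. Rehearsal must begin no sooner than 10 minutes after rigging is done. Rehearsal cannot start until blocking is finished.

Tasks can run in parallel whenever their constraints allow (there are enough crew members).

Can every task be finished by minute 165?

No

After its own release at minute 5, blocking can start at minute 5 and finishes at minute 15.
Rigging cannot begin until its own release at minute 30. It runs from minute 30 to 30 + 50 = minute 80.
Rehearsal has to wait for rigging (finishes minute 80, plus 10-minute gap → minute 90); blocking (finishes minute 15). The latest of these is minute 90, so rehearsal runs minute 90 to 90 + 20 = minute 110.
The final polish waits on rehearsal (finishes minute 110, plus 20-minute gap → minute 130), so it starts at minute 130 and finishes at 130 + 15 = minute 145.
The first take cannot start until the final polish (finishes minute 145); rehearsal (finishes minute 110, plus 20-minute gap → minute 130). The controlling bound is minute 145, so the first take finishes at 145 + 55 = minute 200.
The earliest everything can be done is minute 200, which is after the deadline of 165, so it is not possible.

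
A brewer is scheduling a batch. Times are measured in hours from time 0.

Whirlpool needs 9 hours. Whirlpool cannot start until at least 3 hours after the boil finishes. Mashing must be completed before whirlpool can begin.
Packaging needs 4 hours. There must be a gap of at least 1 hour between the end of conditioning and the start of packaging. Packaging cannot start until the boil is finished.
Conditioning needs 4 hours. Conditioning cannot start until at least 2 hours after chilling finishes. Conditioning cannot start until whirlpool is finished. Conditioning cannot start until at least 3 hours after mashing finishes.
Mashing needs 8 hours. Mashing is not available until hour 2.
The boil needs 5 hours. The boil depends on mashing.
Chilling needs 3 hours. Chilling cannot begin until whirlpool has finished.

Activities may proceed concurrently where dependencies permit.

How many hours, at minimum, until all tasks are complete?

Mashing waits on its own release at hour 2, so it starts at hour 2 and finishes at 2 + 8 = hour 10.
The boil waits on mashing (finishes hour 10), so it starts at hour 10 and finishes at 10 + 5 = hour 15.
Whirlpool cannot start until the boil (finishes hour 15, plus 3-hour gap → hour 18); mashing (finishes hour 10). The controlling bound is hour 18, so whirlpool finishes at 18 + 9 = hour 27.
Chilling waits on whirlpool (finishes hour 27), so it starts at hour 27 and finishes at 27 + 3 = hour 30.
Conditioning needs all of chilling (finishes hour 30, plus 2-hour gap → hour 32); whirlpool (finishes hour 27); mashing (finishes hour 10, plus 3-hour gap → hour 13). That puts its earliest start at hour 32; it finishes at 32 + 4 = hour 36.
Packaging cannot start until conditioning (finishes hour 36, plus 1-hour gap → hour 37); the boil (finishes hour 15). The controlling bound is hour 37, so packaging finishes at 37 + 4 = hour 41.
All tasks are finished once the last one completes. Finish times: Mashing at 10, The boil at 15, Whirlpool at 27, Chilling at 30, Conditioning at 36, Packaging at 41. The latest is hour 41.

41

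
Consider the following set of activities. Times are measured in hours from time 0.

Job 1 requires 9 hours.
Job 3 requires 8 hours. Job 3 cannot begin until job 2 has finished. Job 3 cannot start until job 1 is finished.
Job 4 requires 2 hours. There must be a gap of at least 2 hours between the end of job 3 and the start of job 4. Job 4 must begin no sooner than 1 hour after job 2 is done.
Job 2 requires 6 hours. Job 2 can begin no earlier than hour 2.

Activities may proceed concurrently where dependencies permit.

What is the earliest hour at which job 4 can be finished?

Job 2 waits on its own release at hour 2, so it starts at hour 2 and finishes at 2 + 6 = hour 8.
Nothing blocks job 1, so it runs from hour 0 to hour 9.
Job 3 has to wait for job 2 (finishes hour 8); job 1 (finishes hour 9). The latest of these is hour 9, so job 3 runs hour 9 to 9 + 8 = hour 17.
Job 4 needs all of job 3 (finishes hour 17, plus 2-hour gap → hour 19); job 2 (finishes hour 8, plus 1-hour gap → hour 9). That puts its earliest start at hour 19; it finishes at 19 + 2 = hour 21.

21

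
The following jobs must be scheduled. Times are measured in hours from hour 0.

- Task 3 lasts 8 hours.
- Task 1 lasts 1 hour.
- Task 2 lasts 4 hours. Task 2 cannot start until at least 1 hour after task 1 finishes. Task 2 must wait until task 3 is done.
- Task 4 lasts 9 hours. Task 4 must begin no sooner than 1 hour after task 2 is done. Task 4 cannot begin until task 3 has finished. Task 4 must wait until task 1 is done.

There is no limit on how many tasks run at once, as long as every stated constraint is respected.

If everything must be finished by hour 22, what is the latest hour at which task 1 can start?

Task 4 must finish by hour 22; it takes 9 hours, so it must start by 22 − 9 = hour 13.
Since task 4 (must start by hour 13, minus 1-hour gap → hour 12) depends on it, task 2 must finish by hour 12. Backing off its 4-hour duration gives a latest start of hour 8.
For task 1: task 2 (must start by hour 8, minus 1-hour gap → hour 7); task 4 (must start by hour 13). The most restrictive is hour 7; with a 1-hour duration, task 1 must start by hour 6.

6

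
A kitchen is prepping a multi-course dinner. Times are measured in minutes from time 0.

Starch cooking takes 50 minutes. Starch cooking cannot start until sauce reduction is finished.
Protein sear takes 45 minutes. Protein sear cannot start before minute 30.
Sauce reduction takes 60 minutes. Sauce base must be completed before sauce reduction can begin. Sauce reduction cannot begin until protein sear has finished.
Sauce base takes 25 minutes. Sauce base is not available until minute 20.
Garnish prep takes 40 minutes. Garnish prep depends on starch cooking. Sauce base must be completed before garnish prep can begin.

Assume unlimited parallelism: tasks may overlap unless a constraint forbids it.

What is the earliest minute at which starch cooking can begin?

Protein sear waits on its own release at minute 30, so it starts at minute 30 and finishes at 30 + 45 = minute 75.
Sauce base cannot begin until its own release at minute 20. It runs from minute 20 to 20 + 25 = minute 45.
Sauce reduction needs all of sauce base (finishes minute 45); protein sear (finishes minute 75). That puts its earliest start at minute 75; it finishes at 75 + 60 = minute 135.
Starch cooking waits on sauce reduction (finishes minute 135), so the earliest it can start is minute 135.

135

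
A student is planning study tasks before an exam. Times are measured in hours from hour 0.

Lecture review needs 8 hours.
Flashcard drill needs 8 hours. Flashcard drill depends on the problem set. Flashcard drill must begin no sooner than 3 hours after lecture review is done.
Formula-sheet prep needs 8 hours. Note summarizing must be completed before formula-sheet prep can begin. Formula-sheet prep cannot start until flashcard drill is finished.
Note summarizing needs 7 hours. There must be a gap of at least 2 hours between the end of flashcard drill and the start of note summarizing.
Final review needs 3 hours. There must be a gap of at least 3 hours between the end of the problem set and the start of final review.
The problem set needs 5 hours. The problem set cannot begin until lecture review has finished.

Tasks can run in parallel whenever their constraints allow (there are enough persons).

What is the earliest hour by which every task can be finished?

Lecture review can start immediately at hour 0; it finishes at hour 8.
The problem set waits on lecture review (finishes hour 8), so it starts at hour 8 and finishes at 8 + 5 = hour 13.
Final review cannot begin until the problem set (finishes hour 13, plus 3-hour gap → hour 16). It runs from hour 16 to 16 + 3 = hour 19.
Flashcard drill cannot start until the problem set (finishes hour 13); lecture review (finishes hour 8, plus 3-hour gap → hour 11). The controlling bound is hour 13, so flashcard drill finishes at 13 + 8 = hour 21.
Note summarizing cannot begin until flashcard drill (finishes hour 21, plus 2-hour gap → hour 23). It runs from hour 23 to 23 + 7 = hour 30.
Formula-sheet prep cannot start until note summarizing (finishes hour 30); flashcard drill (finishes hour 21). The controlling bound is hour 30, so formula-sheet prep finishes at 30 + 8 = hour 38.
All tasks are finished once the last one completes. Finish times: Lecture review at 8, The problem set at 13, Flashcard drill at 21, Note summarizing at 30, Formula-sheet prep at 38, Final review at 19. The latest is hour 38.

38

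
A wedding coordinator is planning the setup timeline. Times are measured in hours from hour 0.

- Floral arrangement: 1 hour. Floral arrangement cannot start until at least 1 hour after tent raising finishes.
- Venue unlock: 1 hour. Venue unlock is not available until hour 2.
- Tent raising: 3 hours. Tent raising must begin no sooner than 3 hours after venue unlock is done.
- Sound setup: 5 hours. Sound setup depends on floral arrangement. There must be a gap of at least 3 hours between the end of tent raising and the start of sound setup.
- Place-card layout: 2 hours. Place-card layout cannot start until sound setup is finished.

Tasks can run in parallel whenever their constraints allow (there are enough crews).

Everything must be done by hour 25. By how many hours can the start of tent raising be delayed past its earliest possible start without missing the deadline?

6

Venue unlock waits on its own release at hour 2, so it starts at hour 2 and finishes at 2 + 1 = hour 3.
After venue unlock (finishes hour 3, plus 3-hour gap → hour 6), tent raising can start at hour 6 and finishes at hour 9.

Working backward from the deadline:
Place-card layout has no dependents, so it just needs to finish by hour 25. Starting by 25 − 2 = hour 23 achieves that.
Sound setup has to be done before place-card layout (must start by hour 23). That means finishing by hour 23, i.e. starting by 23 − 5 = hour 18.
Since sound setup (must start by hour 18) depends on it, floral arrangement must finish by hour 18. Backing off its 1-hour duration gives a latest start of hour 17.
Tent raising must finish in time for floral arrangement (must start by hour 17, minus 1-hour gap → hour 16); sound setup (must start by hour 18, minus 3-hour gap → hour 15). The tightest is hour 15, so tent raising must start by 15 − 3 = hour 12.
So tent raising can start as early as hour 6 and as late as hour 12, giving 12 − 6 = 6 hours of slack.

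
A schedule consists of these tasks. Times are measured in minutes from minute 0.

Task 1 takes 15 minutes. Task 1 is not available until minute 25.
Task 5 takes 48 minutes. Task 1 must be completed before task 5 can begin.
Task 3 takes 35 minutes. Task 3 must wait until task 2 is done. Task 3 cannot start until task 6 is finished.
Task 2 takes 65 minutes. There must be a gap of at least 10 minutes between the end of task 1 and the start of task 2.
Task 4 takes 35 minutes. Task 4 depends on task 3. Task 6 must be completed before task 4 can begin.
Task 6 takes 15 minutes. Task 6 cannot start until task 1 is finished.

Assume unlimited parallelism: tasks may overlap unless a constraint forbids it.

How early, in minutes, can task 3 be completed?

Task 1 cannot begin until its own release at minute 25. It runs from minute 25 to 25 + 15 = minute 40.
Task 6 cannot begin until task 1 (finishes minute 40). It runs from minute 40 to 40 + 15 = minute 55.
Task 2 cannot begin until task 1 (finishes minute 40, plus 10-minute gap → minute 50). It runs from minute 50 to 50 + 65 = minute 115.
Task 3 cannot start until task 2 (finishes minute 115); task 6 (finishes minute 55). The controlling bound is minute 115, so task 3 finishes at 115 + 35 = minute 150.

150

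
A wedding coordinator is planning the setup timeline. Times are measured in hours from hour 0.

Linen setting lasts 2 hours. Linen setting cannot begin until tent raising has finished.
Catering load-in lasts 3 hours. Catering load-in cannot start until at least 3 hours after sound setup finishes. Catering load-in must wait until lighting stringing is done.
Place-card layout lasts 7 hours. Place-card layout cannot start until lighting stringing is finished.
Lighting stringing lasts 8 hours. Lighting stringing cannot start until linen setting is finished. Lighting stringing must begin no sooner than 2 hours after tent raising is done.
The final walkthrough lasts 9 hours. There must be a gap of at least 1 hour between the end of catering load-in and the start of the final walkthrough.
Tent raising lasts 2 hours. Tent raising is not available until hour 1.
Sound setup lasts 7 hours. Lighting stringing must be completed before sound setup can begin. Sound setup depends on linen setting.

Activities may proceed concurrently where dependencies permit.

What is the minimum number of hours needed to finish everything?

Tent raising cannot begin until its own release at hour 1. It runs from hour 1 to 1 + 2 = hour 3.
After tent raising (finishes hour 3), linen setting can start at hour 3 and finishes at hour 5.
Lighting stringing has to wait for linen setting (finishes hour 5); tent raising (finishes hour 3, plus 2-hour gap → hour 5). The latest of these is hour 5, so lighting stringing runs hour 5 to 5 + 8 = hour 13.
After lighting stringing (finishes hour 13), place-card layout can start at hour 13 and finishes at hour 20.
Sound setup needs all of lighting stringing (finishes hour 13); linen setting (finishes hour 5). That puts its earliest start at hour 13; it finishes at 13 + 7 = hour 20.
Catering load-in cannot start until sound setup (finishes hour 20, plus 3-hour gap → hour 23); lighting stringing (finishes hour 13). The controlling bound is hour 23, so catering load-in finishes at 23 + 3 = hour 26.
The final walkthrough cannot begin until catering load-in (finishes hour 26, plus 1-hour gap → hour 27). It runs from hour 27 to 27 + 9 = hour 36.
All tasks are finished once the last one completes. Finish times: Tent raising at 3, Linen setting at 5, Lighting stringing at 13, Sound setup at 20, Catering load-in at 26, Place-card layout at 20, The final walkthrough at 36. The latest is hour 36.

36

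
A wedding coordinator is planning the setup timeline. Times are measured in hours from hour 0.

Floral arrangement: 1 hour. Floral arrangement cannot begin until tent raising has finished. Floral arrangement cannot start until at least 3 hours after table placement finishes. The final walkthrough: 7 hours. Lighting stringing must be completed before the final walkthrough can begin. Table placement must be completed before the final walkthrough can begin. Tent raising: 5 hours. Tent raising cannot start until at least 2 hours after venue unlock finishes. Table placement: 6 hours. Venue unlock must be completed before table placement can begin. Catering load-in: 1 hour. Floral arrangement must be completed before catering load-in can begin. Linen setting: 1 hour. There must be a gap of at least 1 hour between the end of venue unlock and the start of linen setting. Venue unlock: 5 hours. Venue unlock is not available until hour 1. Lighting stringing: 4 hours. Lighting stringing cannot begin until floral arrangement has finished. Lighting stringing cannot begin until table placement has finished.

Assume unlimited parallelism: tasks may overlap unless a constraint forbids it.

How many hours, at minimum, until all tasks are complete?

27

After its own release at hour 1, venue unlock can start at hour 1 and finishes at hour 6.
After venue unlock (finishes hour 6, plus 1-hour gap → hour 7), linen setting can start at hour 7 and finishes at hour 8.
Table placement waits on venue unlock (finishes hour 6), so it starts at hour 6 and finishes at 6 + 6 = hour 12.
Tent raising waits on venue unlock (finishes hour 6, plus 2-hour gap → hour 8), so it starts at hour 8 and finishes at 8 + 5 = hour 13.
Floral arrangement cannot start until tent raising (finishes hour 13); table placement (finishes hour 12, plus 3-hour gap → hour 15). The controlling bound is hour 15, so floral arrangement finishes at 15 + 1 = hour 16.
Catering load-in cannot begin until floral arrangement (finishes hour 16). It runs from hour 16 to 16 + 1 = hour 17.
Lighting stringing has to wait for floral arrangement (finishes hour 16); table placement (finishes hour 12). The latest of these is hour 16, so lighting stringing runs hour 16 to 16 + 4 = hour 20.
The final walkthrough needs all of lighting stringing (finishes hour 20); table placement (finishes hour 12). That puts its earliest start at hour 20; it finishes at 20 + 7 = hour 27.
All tasks are finished once the last one completes. Finish times: Venue unlock at 6, Tent raising at 13, Table placement at 12, Linen setting at 8, Floral arrangement at 16, Lighting stringing at 20, Catering load-in at 17, The final walkthrough at 27. The latest is hour 27.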